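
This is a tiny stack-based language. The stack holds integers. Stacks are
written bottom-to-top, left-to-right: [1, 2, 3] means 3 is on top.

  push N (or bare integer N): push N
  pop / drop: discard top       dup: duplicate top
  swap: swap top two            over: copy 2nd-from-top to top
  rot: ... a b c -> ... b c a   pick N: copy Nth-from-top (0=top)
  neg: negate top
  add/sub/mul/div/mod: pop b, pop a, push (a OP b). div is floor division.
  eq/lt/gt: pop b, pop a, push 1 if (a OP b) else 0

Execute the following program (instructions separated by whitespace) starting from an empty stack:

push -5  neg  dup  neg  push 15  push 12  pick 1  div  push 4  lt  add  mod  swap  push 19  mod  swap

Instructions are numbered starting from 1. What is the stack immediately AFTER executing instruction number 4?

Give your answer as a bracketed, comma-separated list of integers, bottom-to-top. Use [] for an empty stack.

Answer: [5, -5]

Derivation:
Step 1 ('push -5'): [-5]
Step 2 ('neg'): [5]
Step 3 ('dup'): [5, 5]
Step 4 ('neg'): [5, -5]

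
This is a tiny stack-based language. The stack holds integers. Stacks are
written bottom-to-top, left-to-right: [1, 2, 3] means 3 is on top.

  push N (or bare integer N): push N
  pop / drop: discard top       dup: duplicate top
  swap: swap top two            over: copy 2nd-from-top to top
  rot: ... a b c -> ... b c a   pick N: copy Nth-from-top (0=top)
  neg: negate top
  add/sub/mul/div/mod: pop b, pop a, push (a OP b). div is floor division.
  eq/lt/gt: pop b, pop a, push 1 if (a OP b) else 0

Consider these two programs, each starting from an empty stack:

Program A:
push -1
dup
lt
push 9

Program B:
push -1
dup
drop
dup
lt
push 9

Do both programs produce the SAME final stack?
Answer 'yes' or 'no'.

Program A trace:
  After 'push -1': [-1]
  After 'dup': [-1, -1]
  After 'lt': [0]
  After 'push 9': [0, 9]
Program A final stack: [0, 9]

Program B trace:
  After 'push -1': [-1]
  After 'dup': [-1, -1]
  After 'drop': [-1]
  After 'dup': [-1, -1]
  After 'lt': [0]
  After 'push 9': [0, 9]
Program B final stack: [0, 9]
Same: yes

Answer: yes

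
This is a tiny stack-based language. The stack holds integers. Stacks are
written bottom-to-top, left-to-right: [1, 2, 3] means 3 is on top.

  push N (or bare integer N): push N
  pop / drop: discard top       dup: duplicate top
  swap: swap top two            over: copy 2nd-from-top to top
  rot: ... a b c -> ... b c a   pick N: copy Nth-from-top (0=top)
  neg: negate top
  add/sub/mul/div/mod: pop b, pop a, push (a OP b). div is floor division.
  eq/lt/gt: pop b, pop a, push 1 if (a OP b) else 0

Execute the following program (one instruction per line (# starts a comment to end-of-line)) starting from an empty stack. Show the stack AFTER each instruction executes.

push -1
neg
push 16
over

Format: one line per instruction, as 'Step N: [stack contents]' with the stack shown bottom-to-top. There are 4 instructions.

Step 1: [-1]
Step 2: [1]
Step 3: [1, 16]
Step 4: [1, 16, 1]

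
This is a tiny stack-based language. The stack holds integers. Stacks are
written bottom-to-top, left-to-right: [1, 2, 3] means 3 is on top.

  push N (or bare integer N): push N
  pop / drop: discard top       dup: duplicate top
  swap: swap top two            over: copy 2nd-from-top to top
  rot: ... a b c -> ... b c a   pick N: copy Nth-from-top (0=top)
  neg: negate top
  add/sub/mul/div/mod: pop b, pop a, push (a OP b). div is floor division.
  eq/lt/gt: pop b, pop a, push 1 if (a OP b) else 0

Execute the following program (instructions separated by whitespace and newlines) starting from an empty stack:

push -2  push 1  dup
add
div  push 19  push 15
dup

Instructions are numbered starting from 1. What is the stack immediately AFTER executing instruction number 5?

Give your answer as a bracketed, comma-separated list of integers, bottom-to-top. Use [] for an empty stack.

Step 1 ('push -2'): [-2]
Step 2 ('push 1'): [-2, 1]
Step 3 ('dup'): [-2, 1, 1]
Step 4 ('add'): [-2, 2]
Step 5 ('div'): [-1]

Answer: [-1]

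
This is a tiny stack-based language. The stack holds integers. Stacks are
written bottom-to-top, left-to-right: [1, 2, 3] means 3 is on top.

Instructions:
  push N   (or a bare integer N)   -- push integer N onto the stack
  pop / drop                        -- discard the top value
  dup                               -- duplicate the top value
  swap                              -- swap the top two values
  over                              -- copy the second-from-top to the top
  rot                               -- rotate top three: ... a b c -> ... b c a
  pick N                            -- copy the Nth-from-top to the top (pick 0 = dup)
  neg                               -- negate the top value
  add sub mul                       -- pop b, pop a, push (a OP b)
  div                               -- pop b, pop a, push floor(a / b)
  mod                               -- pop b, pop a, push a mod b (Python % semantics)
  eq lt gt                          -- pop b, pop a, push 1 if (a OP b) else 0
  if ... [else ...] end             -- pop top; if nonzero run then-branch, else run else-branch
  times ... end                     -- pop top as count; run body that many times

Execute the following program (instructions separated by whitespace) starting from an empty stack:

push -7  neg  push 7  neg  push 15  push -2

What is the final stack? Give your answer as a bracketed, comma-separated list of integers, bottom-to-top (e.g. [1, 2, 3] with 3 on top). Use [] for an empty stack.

Answer: [7, -7, 15, -2]

Derivation:
After 'push -7': [-7]
After 'neg': [7]
After 'push 7': [7, 7]
After 'neg': [7, -7]
After 'push 15': [7, -7, 15]
After 'push -2': [7, -7, 15, -2]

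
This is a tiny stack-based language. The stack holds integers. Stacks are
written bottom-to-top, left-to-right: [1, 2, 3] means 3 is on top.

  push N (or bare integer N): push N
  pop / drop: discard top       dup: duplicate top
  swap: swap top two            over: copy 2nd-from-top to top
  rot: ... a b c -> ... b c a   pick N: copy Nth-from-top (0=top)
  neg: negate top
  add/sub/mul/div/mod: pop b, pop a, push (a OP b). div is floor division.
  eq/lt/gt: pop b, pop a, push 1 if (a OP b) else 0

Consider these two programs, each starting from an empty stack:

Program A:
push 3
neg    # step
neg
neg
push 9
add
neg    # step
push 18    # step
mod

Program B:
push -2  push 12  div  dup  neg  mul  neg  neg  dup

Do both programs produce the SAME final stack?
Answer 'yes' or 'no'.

Answer: no

Derivation:
Program A trace:
  After 'push 3': [3]
  After 'neg': [-3]
  After 'neg': [3]
  After 'neg': [-3]
  After 'push 9': [-3, 9]
  After 'add': [6]
  After 'neg': [-6]
  After 'push 18': [-6, 18]
  After 'mod': [12]
Program A final stack: [12]

Program B trace:
  After 'push -2': [-2]
  After 'push 12': [-2, 12]
  After 'div': [-1]
  After 'dup': [-1, -1]
  After 'neg': [-1, 1]
  After 'mul': [-1]
  After 'neg': [1]
  After 'neg': [-1]
  After 'dup': [-1, -1]
Program B final stack: [-1, -1]
Same: no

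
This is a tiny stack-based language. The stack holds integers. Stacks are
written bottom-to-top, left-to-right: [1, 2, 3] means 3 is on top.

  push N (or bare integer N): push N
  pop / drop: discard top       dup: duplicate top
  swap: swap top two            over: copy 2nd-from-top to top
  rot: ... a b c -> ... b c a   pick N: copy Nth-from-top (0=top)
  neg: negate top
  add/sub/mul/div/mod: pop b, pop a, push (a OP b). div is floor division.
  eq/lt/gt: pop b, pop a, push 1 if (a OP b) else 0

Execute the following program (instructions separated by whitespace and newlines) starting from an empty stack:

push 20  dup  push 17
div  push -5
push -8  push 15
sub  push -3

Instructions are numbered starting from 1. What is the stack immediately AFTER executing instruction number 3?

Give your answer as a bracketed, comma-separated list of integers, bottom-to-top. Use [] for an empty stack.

Step 1 ('push 20'): [20]
Step 2 ('dup'): [20, 20]
Step 3 ('push 17'): [20, 20, 17]

Answer: [20, 20, 17]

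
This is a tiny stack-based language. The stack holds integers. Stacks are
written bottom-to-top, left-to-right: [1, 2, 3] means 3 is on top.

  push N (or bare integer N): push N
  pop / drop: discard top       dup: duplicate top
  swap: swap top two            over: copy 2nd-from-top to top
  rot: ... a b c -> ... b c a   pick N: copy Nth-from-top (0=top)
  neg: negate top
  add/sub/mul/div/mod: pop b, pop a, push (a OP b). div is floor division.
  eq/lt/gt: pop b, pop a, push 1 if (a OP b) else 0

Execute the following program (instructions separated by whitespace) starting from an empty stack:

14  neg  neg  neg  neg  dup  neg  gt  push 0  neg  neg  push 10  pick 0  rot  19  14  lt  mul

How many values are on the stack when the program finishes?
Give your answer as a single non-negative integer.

After 'push 14': stack = [14] (depth 1)
After 'neg': stack = [-14] (depth 1)
After 'neg': stack = [14] (depth 1)
After 'neg': stack = [-14] (depth 1)
After 'neg': stack = [14] (depth 1)
After 'dup': stack = [14, 14] (depth 2)
After 'neg': stack = [14, -14] (depth 2)
After 'gt': stack = [1] (depth 1)
After 'push 0': stack = [1, 0] (depth 2)
After 'neg': stack = [1, 0] (depth 2)
After 'neg': stack = [1, 0] (depth 2)
After 'push 10': stack = [1, 0, 10] (depth 3)
After 'pick 0': stack = [1, 0, 10, 10] (depth 4)
After 'rot': stack = [1, 10, 10, 0] (depth 4)
After 'push 19': stack = [1, 10, 10, 0, 19] (depth 5)
After 'push 14': stack = [1, 10, 10, 0, 19, 14] (depth 6)
After 'lt': stack = [1, 10, 10, 0, 0] (depth 5)
After 'mul': stack = [1, 10, 10, 0] (depth 4)

Answer: 4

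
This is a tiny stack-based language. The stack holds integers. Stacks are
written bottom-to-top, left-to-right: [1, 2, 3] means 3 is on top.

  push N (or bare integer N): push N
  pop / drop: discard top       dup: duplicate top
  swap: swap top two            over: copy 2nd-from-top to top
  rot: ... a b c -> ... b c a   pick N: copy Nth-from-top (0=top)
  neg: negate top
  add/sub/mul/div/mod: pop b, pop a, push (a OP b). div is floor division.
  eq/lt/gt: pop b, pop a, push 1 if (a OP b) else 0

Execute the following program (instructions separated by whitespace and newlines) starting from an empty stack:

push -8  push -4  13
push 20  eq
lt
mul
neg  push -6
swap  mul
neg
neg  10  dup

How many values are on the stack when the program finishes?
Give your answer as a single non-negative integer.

Answer: 3

Derivation:
After 'push -8': stack = [-8] (depth 1)
After 'push -4': stack = [-8, -4] (depth 2)
After 'push 13': stack = [-8, -4, 13] (depth 3)
After 'push 20': stack = [-8, -4, 13, 20] (depth 4)
After 'eq': stack = [-8, -4, 0] (depth 3)
After 'lt': stack = [-8, 1] (depth 2)
After 'mul': stack = [-8] (depth 1)
After 'neg': stack = [8] (depth 1)
After 'push -6': stack = [8, -6] (depth 2)
After 'swap': stack = [-6, 8] (depth 2)
After 'mul': stack = [-48] (depth 1)
After 'neg': stack = [48] (depth 1)
After 'neg': stack = [-48] (depth 1)
After 'push 10': stack = [-48, 10] (depth 2)
After 'dup': stack = [-48, 10, 10] (depth 3)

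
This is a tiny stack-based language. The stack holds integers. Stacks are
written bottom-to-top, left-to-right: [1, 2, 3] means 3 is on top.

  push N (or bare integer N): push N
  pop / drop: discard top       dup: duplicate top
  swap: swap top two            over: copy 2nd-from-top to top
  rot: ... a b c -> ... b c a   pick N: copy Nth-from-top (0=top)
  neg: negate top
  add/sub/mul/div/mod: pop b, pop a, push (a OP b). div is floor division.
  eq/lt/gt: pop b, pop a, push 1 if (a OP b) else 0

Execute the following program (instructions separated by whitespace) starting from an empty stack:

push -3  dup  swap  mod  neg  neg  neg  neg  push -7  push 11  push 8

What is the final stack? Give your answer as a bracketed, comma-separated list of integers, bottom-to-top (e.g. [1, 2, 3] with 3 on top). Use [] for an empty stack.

After 'push -3': [-3]
After 'dup': [-3, -3]
After 'swap': [-3, -3]
After 'mod': [0]
After 'neg': [0]
After 'neg': [0]
After 'neg': [0]
After 'neg': [0]
After 'push -7': [0, -7]
After 'push 11': [0, -7, 11]
After 'push 8': [0, -7, 11, 8]

Answer: [0, -7, 11, 8]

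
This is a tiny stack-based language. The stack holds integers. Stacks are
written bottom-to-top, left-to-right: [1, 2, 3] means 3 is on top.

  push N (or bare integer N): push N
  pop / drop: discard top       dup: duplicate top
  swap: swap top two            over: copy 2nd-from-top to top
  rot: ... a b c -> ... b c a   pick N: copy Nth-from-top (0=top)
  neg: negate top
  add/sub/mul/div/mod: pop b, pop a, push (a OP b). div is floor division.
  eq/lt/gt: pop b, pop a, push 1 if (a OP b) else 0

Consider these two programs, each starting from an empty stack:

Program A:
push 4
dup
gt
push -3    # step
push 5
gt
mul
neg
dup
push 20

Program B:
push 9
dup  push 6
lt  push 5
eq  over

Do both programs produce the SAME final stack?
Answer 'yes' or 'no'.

Program A trace:
  After 'push 4': [4]
  After 'dup': [4, 4]
  After 'gt': [0]
  After 'push -3': [0, -3]
  After 'push 5': [0, -3, 5]
  After 'gt': [0, 0]
  After 'mul': [0]
  After 'neg': [0]
  After 'dup': [0, 0]
  After 'push 20': [0, 0, 20]
Program A final stack: [0, 0, 20]

Program B trace:
  After 'push 9': [9]
  After 'dup': [9, 9]
  After 'push 6': [9, 9, 6]
  After 'lt': [9, 0]
  After 'push 5': [9, 0, 5]
  After 'eq': [9, 0]
  After 'over': [9, 0, 9]
Program B final stack: [9, 0, 9]
Same: no

Answer: no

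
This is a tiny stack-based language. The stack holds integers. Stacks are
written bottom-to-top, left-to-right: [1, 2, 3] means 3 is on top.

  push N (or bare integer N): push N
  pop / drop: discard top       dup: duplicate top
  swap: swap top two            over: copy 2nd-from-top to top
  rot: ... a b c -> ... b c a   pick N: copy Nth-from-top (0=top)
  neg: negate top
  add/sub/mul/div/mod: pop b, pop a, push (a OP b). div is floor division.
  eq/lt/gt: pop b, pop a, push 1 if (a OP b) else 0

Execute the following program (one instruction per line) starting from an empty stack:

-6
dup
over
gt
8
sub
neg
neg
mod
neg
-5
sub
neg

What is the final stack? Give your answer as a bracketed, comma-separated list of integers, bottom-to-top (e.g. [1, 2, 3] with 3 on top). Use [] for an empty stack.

Answer: [-11]

Derivation:
After 'push -6': [-6]
After 'dup': [-6, -6]
After 'over': [-6, -6, -6]
After 'gt': [-6, 0]
After 'push 8': [-6, 0, 8]
After 'sub': [-6, -8]
After 'neg': [-6, 8]
After 'neg': [-6, -8]
After 'mod': [-6]
After 'neg': [6]
After 'push -5': [6, -5]
After 'sub': [11]
After 'neg': [-11]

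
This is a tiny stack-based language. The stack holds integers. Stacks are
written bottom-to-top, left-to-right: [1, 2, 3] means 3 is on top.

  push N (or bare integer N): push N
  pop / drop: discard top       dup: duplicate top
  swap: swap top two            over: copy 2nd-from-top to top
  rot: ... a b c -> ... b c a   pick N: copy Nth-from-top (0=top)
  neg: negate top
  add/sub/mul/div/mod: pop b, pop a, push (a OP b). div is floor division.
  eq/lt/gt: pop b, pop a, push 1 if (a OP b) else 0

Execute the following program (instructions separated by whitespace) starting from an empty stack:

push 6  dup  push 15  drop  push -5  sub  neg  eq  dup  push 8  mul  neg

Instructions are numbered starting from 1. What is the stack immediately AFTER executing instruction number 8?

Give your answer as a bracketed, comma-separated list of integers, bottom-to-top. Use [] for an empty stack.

Answer: [0]

Derivation:
Step 1 ('push 6'): [6]
Step 2 ('dup'): [6, 6]
Step 3 ('push 15'): [6, 6, 15]
Step 4 ('drop'): [6, 6]
Step 5 ('push -5'): [6, 6, -5]
Step 6 ('sub'): [6, 11]
Step 7 ('neg'): [6, -11]
Step 8 ('eq'): [0]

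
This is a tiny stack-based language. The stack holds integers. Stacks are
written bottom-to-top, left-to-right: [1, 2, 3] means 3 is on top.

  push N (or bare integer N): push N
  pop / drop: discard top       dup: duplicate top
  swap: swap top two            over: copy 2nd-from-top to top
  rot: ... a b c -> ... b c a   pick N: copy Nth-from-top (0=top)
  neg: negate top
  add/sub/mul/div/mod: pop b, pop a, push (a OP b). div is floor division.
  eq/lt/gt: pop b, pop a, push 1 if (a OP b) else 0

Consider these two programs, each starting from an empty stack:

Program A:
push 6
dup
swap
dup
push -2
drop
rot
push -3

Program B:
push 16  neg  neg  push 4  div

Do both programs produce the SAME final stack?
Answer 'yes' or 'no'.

Answer: no

Derivation:
Program A trace:
  After 'push 6': [6]
  After 'dup': [6, 6]
  After 'swap': [6, 6]
  After 'dup': [6, 6, 6]
  After 'push -2': [6, 6, 6, -2]
  After 'drop': [6, 6, 6]
  After 'rot': [6, 6, 6]
  After 'push -3': [6, 6, 6, -3]
Program A final stack: [6, 6, 6, -3]

Program B trace:
  After 'push 16': [16]
  After 'neg': [-16]
  After 'neg': [16]
  After 'push 4': [16, 4]
  After 'div': [4]
Program B final stack: [4]
Same: no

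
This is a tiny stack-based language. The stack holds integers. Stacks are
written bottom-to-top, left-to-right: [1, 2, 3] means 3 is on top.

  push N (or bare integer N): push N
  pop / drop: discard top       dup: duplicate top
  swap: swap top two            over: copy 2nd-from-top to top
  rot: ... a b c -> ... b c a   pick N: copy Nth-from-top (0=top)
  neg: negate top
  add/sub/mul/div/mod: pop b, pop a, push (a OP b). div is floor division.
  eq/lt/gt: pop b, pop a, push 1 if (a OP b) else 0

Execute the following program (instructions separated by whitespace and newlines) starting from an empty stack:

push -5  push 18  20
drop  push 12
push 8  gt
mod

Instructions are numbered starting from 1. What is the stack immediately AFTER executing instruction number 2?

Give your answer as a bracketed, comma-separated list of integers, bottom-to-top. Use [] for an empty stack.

Answer: [-5, 18]

Derivation:
Step 1 ('push -5'): [-5]
Step 2 ('push 18'): [-5, 18]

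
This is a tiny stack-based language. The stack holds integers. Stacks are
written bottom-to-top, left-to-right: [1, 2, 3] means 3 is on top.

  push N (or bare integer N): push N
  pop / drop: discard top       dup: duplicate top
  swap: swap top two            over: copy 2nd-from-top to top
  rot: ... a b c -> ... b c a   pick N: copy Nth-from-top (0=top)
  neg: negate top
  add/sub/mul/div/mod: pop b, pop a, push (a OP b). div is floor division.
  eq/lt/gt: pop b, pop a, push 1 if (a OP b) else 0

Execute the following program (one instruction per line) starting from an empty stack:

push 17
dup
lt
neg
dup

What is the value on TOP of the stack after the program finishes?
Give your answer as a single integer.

Answer: 0

Derivation:
After 'push 17': [17]
After 'dup': [17, 17]
After 'lt': [0]
After 'neg': [0]
After 'dup': [0, 0]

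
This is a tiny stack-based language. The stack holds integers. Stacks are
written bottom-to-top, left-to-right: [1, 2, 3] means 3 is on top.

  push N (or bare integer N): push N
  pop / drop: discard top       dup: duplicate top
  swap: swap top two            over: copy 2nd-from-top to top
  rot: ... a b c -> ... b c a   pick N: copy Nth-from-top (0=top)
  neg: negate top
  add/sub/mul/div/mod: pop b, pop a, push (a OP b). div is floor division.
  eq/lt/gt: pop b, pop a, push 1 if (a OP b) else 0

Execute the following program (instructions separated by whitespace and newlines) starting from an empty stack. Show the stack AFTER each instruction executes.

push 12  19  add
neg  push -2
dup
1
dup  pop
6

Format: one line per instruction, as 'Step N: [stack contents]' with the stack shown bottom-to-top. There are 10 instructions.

Step 1: [12]
Step 2: [12, 19]
Step 3: [31]
Step 4: [-31]
Step 5: [-31, -2]
Step 6: [-31, -2, -2]
Step 7: [-31, -2, -2, 1]
Step 8: [-31, -2, -2, 1, 1]
Step 9: [-31, -2, -2, 1]
Step 10: [-31, -2, -2, 1, 6]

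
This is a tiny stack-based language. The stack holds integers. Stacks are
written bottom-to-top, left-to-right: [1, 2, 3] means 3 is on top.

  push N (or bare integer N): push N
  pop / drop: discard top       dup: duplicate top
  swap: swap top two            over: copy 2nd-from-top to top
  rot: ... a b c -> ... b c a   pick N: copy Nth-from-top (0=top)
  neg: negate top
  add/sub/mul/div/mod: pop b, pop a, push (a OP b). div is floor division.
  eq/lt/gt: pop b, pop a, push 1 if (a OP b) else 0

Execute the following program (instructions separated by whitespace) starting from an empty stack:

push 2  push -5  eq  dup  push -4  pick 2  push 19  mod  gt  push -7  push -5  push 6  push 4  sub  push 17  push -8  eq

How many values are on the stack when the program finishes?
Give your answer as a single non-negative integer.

Answer: 7

Derivation:
After 'push 2': stack = [2] (depth 1)
After 'push -5': stack = [2, -5] (depth 2)
After 'eq': stack = [0] (depth 1)
After 'dup': stack = [0, 0] (depth 2)
After 'push -4': stack = [0, 0, -4] (depth 3)
After 'pick 2': stack = [0, 0, -4, 0] (depth 4)
After 'push 19': stack = [0, 0, -4, 0, 19] (depth 5)
After 'mod': stack = [0, 0, -4, 0] (depth 4)
After 'gt': stack = [0, 0, 0] (depth 3)
After 'push -7': stack = [0, 0, 0, -7] (depth 4)
After 'push -5': stack = [0, 0, 0, -7, -5] (depth 5)
After 'push 6': stack = [0, 0, 0, -7, -5, 6] (depth 6)
After 'push 4': stack = [0, 0, 0, -7, -5, 6, 4] (depth 7)
After 'sub': stack = [0, 0, 0, -7, -5, 2] (depth 6)
After 'push 17': stack = [0, 0, 0, -7, -5, 2, 17] (depth 7)
After 'push -8': stack = [0, 0, 0, -7, -5, 2, 17, -8] (depth 8)
After 'eq': stack = [0, 0, 0, -7, -5, 2, 0] (depth 7)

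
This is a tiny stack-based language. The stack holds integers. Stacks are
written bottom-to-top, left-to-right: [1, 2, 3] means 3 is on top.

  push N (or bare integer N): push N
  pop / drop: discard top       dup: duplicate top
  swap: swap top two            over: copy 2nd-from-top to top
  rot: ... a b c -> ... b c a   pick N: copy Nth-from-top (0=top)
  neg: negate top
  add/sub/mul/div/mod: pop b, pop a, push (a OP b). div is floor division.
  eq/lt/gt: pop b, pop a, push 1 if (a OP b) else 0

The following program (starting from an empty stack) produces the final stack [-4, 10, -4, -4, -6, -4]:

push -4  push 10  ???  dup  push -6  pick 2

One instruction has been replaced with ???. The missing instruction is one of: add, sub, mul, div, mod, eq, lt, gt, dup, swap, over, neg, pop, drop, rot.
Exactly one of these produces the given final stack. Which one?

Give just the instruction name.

Answer: over

Derivation:
Stack before ???: [-4, 10]
Stack after ???:  [-4, 10, -4]
The instruction that transforms [-4, 10] -> [-4, 10, -4] is: over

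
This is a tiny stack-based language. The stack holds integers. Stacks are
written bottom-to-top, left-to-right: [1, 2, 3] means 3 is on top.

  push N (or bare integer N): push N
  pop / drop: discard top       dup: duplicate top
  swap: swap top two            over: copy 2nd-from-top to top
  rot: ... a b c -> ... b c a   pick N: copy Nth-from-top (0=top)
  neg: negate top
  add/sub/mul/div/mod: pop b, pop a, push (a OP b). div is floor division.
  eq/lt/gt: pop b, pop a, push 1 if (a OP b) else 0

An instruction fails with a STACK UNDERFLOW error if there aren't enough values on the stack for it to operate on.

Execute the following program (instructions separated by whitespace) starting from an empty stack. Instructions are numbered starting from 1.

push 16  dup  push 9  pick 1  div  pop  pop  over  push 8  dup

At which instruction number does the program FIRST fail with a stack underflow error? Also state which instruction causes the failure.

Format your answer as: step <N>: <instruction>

Step 1 ('push 16'): stack = [16], depth = 1
Step 2 ('dup'): stack = [16, 16], depth = 2
Step 3 ('push 9'): stack = [16, 16, 9], depth = 3
Step 4 ('pick 1'): stack = [16, 16, 9, 16], depth = 4
Step 5 ('div'): stack = [16, 16, 0], depth = 3
Step 6 ('pop'): stack = [16, 16], depth = 2
Step 7 ('pop'): stack = [16], depth = 1
Step 8 ('over'): needs 2 value(s) but depth is 1 — STACK UNDERFLOW

Answer: step 8: over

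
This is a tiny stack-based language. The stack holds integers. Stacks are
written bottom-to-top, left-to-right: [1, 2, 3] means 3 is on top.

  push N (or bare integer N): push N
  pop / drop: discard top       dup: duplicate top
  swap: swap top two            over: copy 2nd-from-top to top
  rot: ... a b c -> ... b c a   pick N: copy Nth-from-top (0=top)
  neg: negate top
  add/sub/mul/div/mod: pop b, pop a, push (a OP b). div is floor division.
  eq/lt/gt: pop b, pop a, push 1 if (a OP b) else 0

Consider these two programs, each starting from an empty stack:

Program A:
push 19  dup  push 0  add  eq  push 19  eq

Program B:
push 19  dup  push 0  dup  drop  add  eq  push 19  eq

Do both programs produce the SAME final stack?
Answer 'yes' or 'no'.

Program A trace:
  After 'push 19': [19]
  After 'dup': [19, 19]
  After 'push 0': [19, 19, 0]
  After 'add': [19, 19]
  After 'eq': [1]
  After 'push 19': [1, 19]
  After 'eq': [0]
Program A final stack: [0]

Program B trace:
  After 'push 19': [19]
  After 'dup': [19, 19]
  After 'push 0': [19, 19, 0]
  After 'dup': [19, 19, 0, 0]
  After 'drop': [19, 19, 0]
  After 'add': [19, 19]
  After 'eq': [1]
  After 'push 19': [1, 19]
  After 'eq': [0]
Program B final stack: [0]
Same: yes

Answer: yes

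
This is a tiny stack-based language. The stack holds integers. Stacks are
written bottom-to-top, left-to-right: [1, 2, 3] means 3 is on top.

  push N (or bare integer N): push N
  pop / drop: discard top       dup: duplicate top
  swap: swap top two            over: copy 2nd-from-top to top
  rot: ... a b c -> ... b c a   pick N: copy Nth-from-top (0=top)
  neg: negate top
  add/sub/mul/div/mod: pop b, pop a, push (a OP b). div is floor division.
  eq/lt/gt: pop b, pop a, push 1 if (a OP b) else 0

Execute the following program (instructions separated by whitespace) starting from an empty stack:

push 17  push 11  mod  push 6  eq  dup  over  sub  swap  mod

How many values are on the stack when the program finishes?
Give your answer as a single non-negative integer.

After 'push 17': stack = [17] (depth 1)
After 'push 11': stack = [17, 11] (depth 2)
After 'mod': stack = [6] (depth 1)
After 'push 6': stack = [6, 6] (depth 2)
After 'eq': stack = [1] (depth 1)
After 'dup': stack = [1, 1] (depth 2)
After 'over': stack = [1, 1, 1] (depth 3)
After 'sub': stack = [1, 0] (depth 2)
After 'swap': stack = [0, 1] (depth 2)
After 'mod': stack = [0] (depth 1)

Answer: 1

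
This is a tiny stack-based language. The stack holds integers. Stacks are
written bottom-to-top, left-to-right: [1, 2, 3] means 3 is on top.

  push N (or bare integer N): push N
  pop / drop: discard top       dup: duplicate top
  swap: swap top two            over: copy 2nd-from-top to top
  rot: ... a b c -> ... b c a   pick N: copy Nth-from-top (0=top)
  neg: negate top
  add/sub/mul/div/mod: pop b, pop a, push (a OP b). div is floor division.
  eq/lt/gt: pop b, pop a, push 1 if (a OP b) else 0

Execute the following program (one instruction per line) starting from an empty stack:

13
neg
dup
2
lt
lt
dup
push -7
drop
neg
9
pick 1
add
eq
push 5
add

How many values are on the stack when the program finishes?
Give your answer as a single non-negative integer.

Answer: 2

Derivation:
After 'push 13': stack = [13] (depth 1)
After 'neg': stack = [-13] (depth 1)
After 'dup': stack = [-13, -13] (depth 2)
After 'push 2': stack = [-13, -13, 2] (depth 3)
After 'lt': stack = [-13, 1] (depth 2)
After 'lt': stack = [1] (depth 1)
After 'dup': stack = [1, 1] (depth 2)
After 'push -7': stack = [1, 1, -7] (depth 3)
After 'drop': stack = [1, 1] (depth 2)
After 'neg': stack = [1, -1] (depth 2)
After 'push 9': stack = [1, -1, 9] (depth 3)
After 'pick 1': stack = [1, -1, 9, -1] (depth 4)
After 'add': stack = [1, -1, 8] (depth 3)
After 'eq': stack = [1, 0] (depth 2)
After 'push 5': stack = [1, 0, 5] (depth 3)
After 'add': stack = [1, 5] (depth 2)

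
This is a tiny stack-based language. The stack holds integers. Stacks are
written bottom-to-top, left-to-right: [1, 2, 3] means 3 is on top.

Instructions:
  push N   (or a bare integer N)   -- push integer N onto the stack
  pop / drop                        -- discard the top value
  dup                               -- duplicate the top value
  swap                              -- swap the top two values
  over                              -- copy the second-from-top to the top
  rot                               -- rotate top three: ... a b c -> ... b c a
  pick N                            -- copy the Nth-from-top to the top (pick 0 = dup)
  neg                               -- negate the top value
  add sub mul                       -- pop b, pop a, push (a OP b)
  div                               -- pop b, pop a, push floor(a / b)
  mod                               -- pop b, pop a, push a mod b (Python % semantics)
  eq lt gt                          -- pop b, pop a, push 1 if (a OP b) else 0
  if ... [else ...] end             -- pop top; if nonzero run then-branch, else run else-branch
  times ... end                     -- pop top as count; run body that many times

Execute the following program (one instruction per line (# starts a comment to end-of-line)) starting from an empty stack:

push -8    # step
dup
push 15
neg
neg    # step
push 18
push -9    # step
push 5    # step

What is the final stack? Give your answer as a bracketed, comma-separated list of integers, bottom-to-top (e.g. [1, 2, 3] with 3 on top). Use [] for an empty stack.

After 'push -8': [-8]
After 'dup': [-8, -8]
After 'push 15': [-8, -8, 15]
After 'neg': [-8, -8, -15]
After 'neg': [-8, -8, 15]
After 'push 18': [-8, -8, 15, 18]
After 'push -9': [-8, -8, 15, 18, -9]
After 'push 5': [-8, -8, 15, 18, -9, 5]

Answer: [-8, -8, 15, 18, -9, 5]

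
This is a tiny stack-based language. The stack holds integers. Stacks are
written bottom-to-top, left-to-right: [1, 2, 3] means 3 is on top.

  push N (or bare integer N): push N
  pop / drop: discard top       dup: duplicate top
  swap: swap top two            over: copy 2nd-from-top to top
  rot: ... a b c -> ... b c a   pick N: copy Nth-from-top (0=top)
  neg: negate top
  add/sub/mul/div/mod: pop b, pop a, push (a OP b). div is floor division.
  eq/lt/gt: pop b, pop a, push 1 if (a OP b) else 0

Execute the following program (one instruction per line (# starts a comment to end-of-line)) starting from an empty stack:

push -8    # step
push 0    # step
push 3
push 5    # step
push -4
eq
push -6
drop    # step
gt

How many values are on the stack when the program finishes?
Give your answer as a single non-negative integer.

Answer: 3

Derivation:
After 'push -8': stack = [-8] (depth 1)
After 'push 0': stack = [-8, 0] (depth 2)
After 'push 3': stack = [-8, 0, 3] (depth 3)
After 'push 5': stack = [-8, 0, 3, 5] (depth 4)
After 'push -4': stack = [-8, 0, 3, 5, -4] (depth 5)
After 'eq': stack = [-8, 0, 3, 0] (depth 4)
After 'push -6': stack = [-8, 0, 3, 0, -6] (depth 5)
After 'drop': stack = [-8, 0, 3, 0] (depth 4)
After 'gt': stack = [-8, 0, 1] (depth 3)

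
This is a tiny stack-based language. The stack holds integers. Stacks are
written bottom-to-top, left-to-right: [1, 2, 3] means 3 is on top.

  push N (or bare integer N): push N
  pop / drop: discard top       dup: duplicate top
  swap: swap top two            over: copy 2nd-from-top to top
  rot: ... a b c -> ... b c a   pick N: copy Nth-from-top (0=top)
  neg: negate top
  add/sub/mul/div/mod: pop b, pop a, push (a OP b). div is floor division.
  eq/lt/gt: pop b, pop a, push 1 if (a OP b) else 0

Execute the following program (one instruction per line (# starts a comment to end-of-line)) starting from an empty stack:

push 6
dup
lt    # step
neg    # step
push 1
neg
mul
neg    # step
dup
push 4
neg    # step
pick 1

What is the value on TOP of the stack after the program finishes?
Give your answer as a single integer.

After 'push 6': [6]
After 'dup': [6, 6]
After 'lt': [0]
After 'neg': [0]
After 'push 1': [0, 1]
After 'neg': [0, -1]
After 'mul': [0]
After 'neg': [0]
After 'dup': [0, 0]
After 'push 4': [0, 0, 4]
After 'neg': [0, 0, -4]
After 'pick 1': [0, 0, -4, 0]

Answer: 0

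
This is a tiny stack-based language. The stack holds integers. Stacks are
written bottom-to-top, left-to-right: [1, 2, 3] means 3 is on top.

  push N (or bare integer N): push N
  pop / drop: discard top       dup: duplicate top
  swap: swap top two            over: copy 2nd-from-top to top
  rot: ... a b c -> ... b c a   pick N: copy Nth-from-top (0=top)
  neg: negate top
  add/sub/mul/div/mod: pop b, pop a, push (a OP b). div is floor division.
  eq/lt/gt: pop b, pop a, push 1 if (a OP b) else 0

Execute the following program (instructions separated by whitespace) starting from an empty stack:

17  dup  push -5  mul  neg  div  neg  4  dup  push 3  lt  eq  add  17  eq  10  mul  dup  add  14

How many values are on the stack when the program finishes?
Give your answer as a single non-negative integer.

Answer: 2

Derivation:
After 'push 17': stack = [17] (depth 1)
After 'dup': stack = [17, 17] (depth 2)
After 'push -5': stack = [17, 17, -5] (depth 3)
After 'mul': stack = [17, -85] (depth 2)
After 'neg': stack = [17, 85] (depth 2)
After 'div': stack = [0] (depth 1)
After 'neg': stack = [0] (depth 1)
After 'push 4': stack = [0, 4] (depth 2)
After 'dup': stack = [0, 4, 4] (depth 3)
After 'push 3': stack = [0, 4, 4, 3] (depth 4)
After 'lt': stack = [0, 4, 0] (depth 3)
After 'eq': stack = [0, 0] (depth 2)
After 'add': stack = [0] (depth 1)
After 'push 17': stack = [0, 17] (depth 2)
After 'eq': stack = [0] (depth 1)
After 'push 10': stack = [0, 10] (depth 2)
After 'mul': stack = [0] (depth 1)
After 'dup': stack = [0, 0] (depth 2)
After 'add': stack = [0] (depth 1)
After 'push 14': stack = [0, 14] (depth 2)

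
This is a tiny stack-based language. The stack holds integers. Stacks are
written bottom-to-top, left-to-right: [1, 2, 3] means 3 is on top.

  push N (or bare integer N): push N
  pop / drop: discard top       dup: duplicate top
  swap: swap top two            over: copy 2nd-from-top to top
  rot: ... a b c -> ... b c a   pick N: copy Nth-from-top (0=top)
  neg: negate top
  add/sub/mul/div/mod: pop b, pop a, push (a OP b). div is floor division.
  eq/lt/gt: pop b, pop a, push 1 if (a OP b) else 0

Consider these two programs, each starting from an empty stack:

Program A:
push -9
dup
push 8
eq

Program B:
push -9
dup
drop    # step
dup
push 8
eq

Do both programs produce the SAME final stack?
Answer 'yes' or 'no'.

Answer: yes

Derivation:
Program A trace:
  After 'push -9': [-9]
  After 'dup': [-9, -9]
  After 'push 8': [-9, -9, 8]
  After 'eq': [-9, 0]
Program A final stack: [-9, 0]

Program B trace:
  After 'push -9': [-9]
  After 'dup': [-9, -9]
  After 'drop': [-9]
  After 'dup': [-9, -9]
  After 'push 8': [-9, -9, 8]
  After 'eq': [-9, 0]
Program B final stack: [-9, 0]
Same: yes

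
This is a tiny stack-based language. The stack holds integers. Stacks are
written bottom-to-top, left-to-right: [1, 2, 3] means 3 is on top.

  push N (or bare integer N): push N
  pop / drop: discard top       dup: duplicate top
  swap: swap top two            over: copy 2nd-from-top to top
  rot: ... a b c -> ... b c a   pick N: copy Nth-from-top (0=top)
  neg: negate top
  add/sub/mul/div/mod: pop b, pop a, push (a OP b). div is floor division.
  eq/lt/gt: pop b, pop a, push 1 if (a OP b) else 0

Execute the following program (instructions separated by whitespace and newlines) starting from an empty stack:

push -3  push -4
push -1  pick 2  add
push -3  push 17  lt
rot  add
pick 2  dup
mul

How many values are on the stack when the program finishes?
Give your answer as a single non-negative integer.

After 'push -3': stack = [-3] (depth 1)
After 'push -4': stack = [-3, -4] (depth 2)
After 'push -1': stack = [-3, -4, -1] (depth 3)
After 'pick 2': stack = [-3, -4, -1, -3] (depth 4)
After 'add': stack = [-3, -4, -4] (depth 3)
After 'push -3': stack = [-3, -4, -4, -3] (depth 4)
After 'push 17': stack = [-3, -4, -4, -3, 17] (depth 5)
After 'lt': stack = [-3, -4, -4, 1] (depth 4)
After 'rot': stack = [-3, -4, 1, -4] (depth 4)
After 'add': stack = [-3, -4, -3] (depth 3)
After 'pick 2': stack = [-3, -4, -3, -3] (depth 4)
After 'dup': stack = [-3, -4, -3, -3, -3] (depth 5)
After 'mul': stack = [-3, -4, -3, 9] (depth 4)

Answer: 4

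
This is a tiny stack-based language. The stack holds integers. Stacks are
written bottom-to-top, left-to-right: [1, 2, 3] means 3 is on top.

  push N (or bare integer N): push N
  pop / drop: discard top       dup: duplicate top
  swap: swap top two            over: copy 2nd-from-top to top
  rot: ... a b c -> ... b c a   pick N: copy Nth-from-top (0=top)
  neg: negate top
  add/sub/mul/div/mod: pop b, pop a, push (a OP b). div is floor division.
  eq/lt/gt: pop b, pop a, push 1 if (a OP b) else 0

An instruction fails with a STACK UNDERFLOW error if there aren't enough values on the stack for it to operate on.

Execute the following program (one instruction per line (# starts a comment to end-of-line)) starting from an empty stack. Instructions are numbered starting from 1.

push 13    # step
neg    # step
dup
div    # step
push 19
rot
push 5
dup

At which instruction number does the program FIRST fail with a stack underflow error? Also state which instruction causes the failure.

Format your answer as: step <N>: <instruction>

Step 1 ('push 13'): stack = [13], depth = 1
Step 2 ('neg'): stack = [-13], depth = 1
Step 3 ('dup'): stack = [-13, -13], depth = 2
Step 4 ('div'): stack = [1], depth = 1
Step 5 ('push 19'): stack = [1, 19], depth = 2
Step 6 ('rot'): needs 3 value(s) but depth is 2 — STACK UNDERFLOW

Answer: step 6: rot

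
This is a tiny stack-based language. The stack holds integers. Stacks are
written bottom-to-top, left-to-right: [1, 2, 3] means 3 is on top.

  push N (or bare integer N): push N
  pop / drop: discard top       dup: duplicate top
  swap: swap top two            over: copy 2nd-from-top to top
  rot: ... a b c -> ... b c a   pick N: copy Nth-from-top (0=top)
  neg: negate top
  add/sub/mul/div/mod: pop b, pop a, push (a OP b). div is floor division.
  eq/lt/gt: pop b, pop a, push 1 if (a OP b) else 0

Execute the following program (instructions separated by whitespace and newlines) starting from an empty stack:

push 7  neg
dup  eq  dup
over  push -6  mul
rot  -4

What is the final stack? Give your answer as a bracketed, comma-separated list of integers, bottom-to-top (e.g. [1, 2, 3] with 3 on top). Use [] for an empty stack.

After 'push 7': [7]
After 'neg': [-7]
After 'dup': [-7, -7]
After 'eq': [1]
After 'dup': [1, 1]
After 'over': [1, 1, 1]
After 'push -6': [1, 1, 1, -6]
After 'mul': [1, 1, -6]
After 'rot': [1, -6, 1]
After 'push -4': [1, -6, 1, -4]

Answer: [1, -6, 1, -4]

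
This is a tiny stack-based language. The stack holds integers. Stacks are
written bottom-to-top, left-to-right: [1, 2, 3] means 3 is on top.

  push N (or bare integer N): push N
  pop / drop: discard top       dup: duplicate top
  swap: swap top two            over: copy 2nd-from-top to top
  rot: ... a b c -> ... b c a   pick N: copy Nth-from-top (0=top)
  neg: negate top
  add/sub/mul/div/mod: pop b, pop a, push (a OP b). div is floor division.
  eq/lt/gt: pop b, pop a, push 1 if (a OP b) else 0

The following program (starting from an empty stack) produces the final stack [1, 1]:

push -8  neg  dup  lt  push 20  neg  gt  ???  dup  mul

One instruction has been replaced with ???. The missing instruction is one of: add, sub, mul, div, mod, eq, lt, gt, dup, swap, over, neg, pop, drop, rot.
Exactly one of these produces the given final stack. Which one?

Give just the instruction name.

Answer: dup

Derivation:
Stack before ???: [1]
Stack after ???:  [1, 1]
The instruction that transforms [1] -> [1, 1] is: dup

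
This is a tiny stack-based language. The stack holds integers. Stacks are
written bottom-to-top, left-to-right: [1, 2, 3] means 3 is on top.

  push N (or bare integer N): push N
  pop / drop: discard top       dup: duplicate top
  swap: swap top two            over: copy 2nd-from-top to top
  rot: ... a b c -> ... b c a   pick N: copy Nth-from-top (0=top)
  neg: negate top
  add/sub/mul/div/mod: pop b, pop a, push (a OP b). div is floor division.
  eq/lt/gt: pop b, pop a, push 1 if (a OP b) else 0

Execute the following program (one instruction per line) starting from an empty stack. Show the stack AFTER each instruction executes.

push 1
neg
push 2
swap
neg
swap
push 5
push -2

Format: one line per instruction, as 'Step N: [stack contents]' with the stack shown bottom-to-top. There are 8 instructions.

Step 1: [1]
Step 2: [-1]
Step 3: [-1, 2]
Step 4: [2, -1]
Step 5: [2, 1]
Step 6: [1, 2]
Step 7: [1, 2, 5]
Step 8: [1, 2, 5, -2]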